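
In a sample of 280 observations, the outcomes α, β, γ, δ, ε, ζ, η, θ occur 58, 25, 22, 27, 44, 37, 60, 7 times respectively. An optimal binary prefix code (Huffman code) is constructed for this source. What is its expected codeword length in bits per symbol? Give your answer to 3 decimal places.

2.868 bits/symbol

Probabilities are the counts divided by 280.
Repeatedly combine the two least-probable nodes; the expected code length is the sum of the merged weights.
merge 1/40 + 11/140 → 29/280
merge 5/56 + 27/280 → 13/70
merge 29/280 + 37/280 → 33/140
merge 11/70 + 13/70 → 12/35
merge 29/140 + 3/14 → 59/140
merge 33/140 + 12/35 → 81/140
merge 59/140 + 81/140 → 1
L = 29/280 + 13/70 + 33/140 + 12/35 + 59/140 + 81/140 + 1 = 803/280 ≈ 2.868 bits/symbol.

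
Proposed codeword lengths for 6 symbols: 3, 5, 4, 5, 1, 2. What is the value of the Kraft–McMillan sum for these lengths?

1

With common denominator 2^5 = 32: Σ 2^(−ℓᵢ) = 4/32 + 1/32 + 2/32 + 1/32 + 16/32 + 8/32 = 32/32 = 1.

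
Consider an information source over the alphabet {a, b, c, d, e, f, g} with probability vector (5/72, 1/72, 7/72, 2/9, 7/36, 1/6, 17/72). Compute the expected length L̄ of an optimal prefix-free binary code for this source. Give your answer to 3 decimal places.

Repeatedly combine the two least-probable nodes; the expected code length is the sum of the merged weights.
merge 1/72 + 5/72 → 1/12
merge 1/12 + 7/72 → 13/72
merge 1/6 + 13/72 → 25/72
merge 7/36 + 2/9 → 5/12
merge 17/72 + 25/72 → 7/12
merge 5/12 + 7/12 → 1
L = 1/12 + 13/72 + 25/72 + 5/12 + 7/12 + 1 = 47/18 ≈ 2.611 bits/symbol.

2.611 bits/symbol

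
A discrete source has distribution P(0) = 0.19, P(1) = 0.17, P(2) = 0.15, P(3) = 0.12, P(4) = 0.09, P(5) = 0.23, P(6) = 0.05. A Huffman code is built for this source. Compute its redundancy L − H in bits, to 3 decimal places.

Entropy H = −Σ p log₂ p ≈ 2.6838 bits.
Huffman merges: 1/20+9/100→7/50; 3/25+7/50→13/50; 3/20+17/100→8/25; 19/100+23/100→21/50; 13/50+8/25→29/50; 21/50+29/50→1. L = 68/25 ≈ 2.7200.
L − H = 2.7200 − 2.6838 = 0.036 bits.

0.036 bits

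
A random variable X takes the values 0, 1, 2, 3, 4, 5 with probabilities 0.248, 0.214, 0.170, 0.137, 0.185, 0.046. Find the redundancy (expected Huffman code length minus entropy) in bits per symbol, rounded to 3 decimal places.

Entropy H = −Σ p log₂ p ≈ 2.4571 bits.
Huffman merges: 23/500+137/1000→183/1000; 17/100+183/1000→353/1000; 37/200+107/500→399/1000; 31/125+353/1000→601/1000; 399/1000+601/1000→1. L = 317/125 ≈ 2.5360.
L − H = 2.5360 − 2.4571 = 0.079 bits.

0.079 bits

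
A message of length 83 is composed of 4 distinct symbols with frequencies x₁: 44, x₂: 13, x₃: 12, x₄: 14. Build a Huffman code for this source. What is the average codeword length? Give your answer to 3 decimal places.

Probabilities are the counts divided by 83.
Repeatedly combine the two least-probable nodes; the expected code length is the sum of the merged weights.
merge 12/83 + 13/83 → 25/83
merge 14/83 + 25/83 → 39/83
merge 39/83 + 44/83 → 1
L = 25/83 + 39/83 + 1 = 147/83 ≈ 1.771 bits/symbol.

1.771 bits/symbol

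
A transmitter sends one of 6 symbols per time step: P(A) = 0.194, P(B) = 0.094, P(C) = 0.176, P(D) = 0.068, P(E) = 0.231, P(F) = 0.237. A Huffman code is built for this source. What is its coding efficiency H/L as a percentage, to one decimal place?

Entropy H = −Σ p log₂ p ≈ 2.4651 bits.
Huffman merges: 17/250+47/500→81/500; 81/500+22/125→169/500; 97/500+231/1000→17/40; 237/1000+169/500→23/40; 17/40+23/40→1. L = 5/2 ≈ 2.5000.
Efficiency = H/L = 2.4651/2.5000 = 98.6%.

98.6%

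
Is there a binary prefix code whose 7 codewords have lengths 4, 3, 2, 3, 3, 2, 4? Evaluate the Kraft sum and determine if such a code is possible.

With common denominator 2^4 = 16: Σ 2^(−ℓᵢ) = 1/16 + 2/16 + 4/16 + 2/16 + 2/16 + 4/16 + 1/16 = 16/16 = 1.
Kraft's inequality requires Σ ≤ 1; here Σ = 1 ≤ 1, so such a prefix code exists.

1; yes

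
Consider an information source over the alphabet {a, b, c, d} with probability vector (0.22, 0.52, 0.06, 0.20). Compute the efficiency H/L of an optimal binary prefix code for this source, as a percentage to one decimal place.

Entropy H = −Σ p log₂ p ≈ 1.6791 bits.
Huffman merges: 3/50+1/5→13/50; 11/50+13/50→12/25; 12/25+13/25→1. L = 87/50 ≈ 1.7400.
Efficiency = H/L = 1.6791/1.7400 = 96.5%.

96.5%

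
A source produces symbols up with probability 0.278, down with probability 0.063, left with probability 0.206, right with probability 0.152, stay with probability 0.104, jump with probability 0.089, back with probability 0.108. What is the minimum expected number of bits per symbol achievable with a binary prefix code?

2.668 bits/symbol

Repeatedly combine the two least-probable nodes; the expected code length is the sum of the merged weights.
merge 63/1000 + 89/1000 → 19/125
merge 13/125 + 27/250 → 53/250
merge 19/125 + 19/125 → 38/125
merge 103/500 + 53/250 → 209/500
merge 139/500 + 38/125 → 291/500
merge 209/500 + 291/500 → 1
L = 19/125 + 53/250 + 38/125 + 209/500 + 291/500 + 1 = 667/250 = 2.668 bits/symbol.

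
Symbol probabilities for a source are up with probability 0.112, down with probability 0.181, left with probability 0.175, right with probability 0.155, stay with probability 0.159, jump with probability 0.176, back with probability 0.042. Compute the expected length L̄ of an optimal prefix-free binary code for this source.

2.797 bits/symbol

Repeatedly combine the two least-probable nodes; the expected code length is the sum of the merged weights.
merge 21/500 + 14/125 → 77/500
merge 77/500 + 31/200 → 309/1000
merge 159/1000 + 7/40 → 167/500
merge 22/125 + 181/1000 → 357/1000
merge 309/1000 + 167/500 → 643/1000
merge 357/1000 + 643/1000 → 1
L = 77/500 + 309/1000 + 167/500 + 357/1000 + 643/1000 + 1 = 2797/1000 = 2.797 bits/symbol.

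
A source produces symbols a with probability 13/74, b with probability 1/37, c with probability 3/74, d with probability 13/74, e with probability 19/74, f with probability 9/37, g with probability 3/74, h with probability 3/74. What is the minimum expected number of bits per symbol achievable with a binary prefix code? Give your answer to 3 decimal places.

Repeatedly combine the two least-probable nodes; the expected code length is the sum of the merged weights.
merge 1/37 + 3/74 → 5/74
merge 3/74 + 3/74 → 3/37
merge 5/74 + 3/37 → 11/74
merge 11/74 + 13/74 → 12/37
merge 13/74 + 9/37 → 31/74
merge 19/74 + 12/37 → 43/74
merge 31/74 + 43/74 → 1
L = 5/74 + 3/37 + 11/74 + 12/37 + 31/74 + 43/74 + 1 = 97/37 ≈ 2.622 bits/symbol.

2.622 bits/symbol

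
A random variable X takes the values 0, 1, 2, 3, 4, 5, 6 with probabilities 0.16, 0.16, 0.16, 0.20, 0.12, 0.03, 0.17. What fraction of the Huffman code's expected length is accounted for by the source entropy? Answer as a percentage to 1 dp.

Entropy H = −Σ p log₂ p ≈ 2.6869 bits.
Huffman merges: 3/100+3/25→3/20; 3/20+4/25→31/100; 4/25+4/25→8/25; 17/100+1/5→37/100; 31/100+8/25→63/100; 37/100+63/100→1. L = 139/50 ≈ 2.7800.
Efficiency = H/L = 2.6869/2.7800 = 96.6%.

96.6%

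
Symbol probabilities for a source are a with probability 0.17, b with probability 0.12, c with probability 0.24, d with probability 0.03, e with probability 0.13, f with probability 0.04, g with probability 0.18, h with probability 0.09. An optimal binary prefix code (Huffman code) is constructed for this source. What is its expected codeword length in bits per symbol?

2.81 bits/symbol

Repeatedly combine the two least-probable nodes; the expected code length is the sum of the merged weights.
merge 3/100 + 1/25 → 7/100
merge 7/100 + 9/100 → 4/25
merge 3/25 + 13/100 → 1/4
merge 4/25 + 17/100 → 33/100
merge 9/50 + 6/25 → 21/50
merge 1/4 + 33/100 → 29/50
merge 21/50 + 29/50 → 1
L = 7/100 + 4/25 + 1/4 + 33/100 + 21/50 + 29/50 + 1 = 281/100 = 2.81 bits/symbol.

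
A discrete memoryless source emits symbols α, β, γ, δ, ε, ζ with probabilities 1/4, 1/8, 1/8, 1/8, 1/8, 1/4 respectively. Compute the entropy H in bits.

Each probability is a power of 1/2, so log₂(1/p) is an integer.
H = Σ p·log₂(1/p) = 1/4·2 + 1/8·3 + 1/8·3 + 1/8·3 + 1/8·3 + 1/4·2 = 2.5 bits.

2.5 bits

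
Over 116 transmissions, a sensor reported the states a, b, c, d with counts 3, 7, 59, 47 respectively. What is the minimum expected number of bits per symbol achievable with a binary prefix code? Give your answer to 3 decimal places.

Probabilities are the counts divided by 116.
Repeatedly combine the two least-probable nodes; the expected code length is the sum of the merged weights.
merge 3/116 + 7/116 → 5/58
merge 5/58 + 47/116 → 57/116
merge 57/116 + 59/116 → 1
L = 5/58 + 57/116 + 1 = 183/116 ≈ 1.578 bits/symbol.

1.578 bits/symbol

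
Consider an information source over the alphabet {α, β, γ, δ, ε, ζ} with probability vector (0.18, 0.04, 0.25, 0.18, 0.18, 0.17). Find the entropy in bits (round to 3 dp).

H = −Σ pᵢ log₂ pᵢ.
−0.18·log₂(0.18) = 0.4453
−0.04·log₂(0.04) = 0.1858
−0.25·log₂(0.25) = 0.5000
−0.18·log₂(0.18) = 0.4453
−0.18·log₂(0.18) = 0.4453
−0.17·log₂(0.17) = 0.4346
Sum ≈ 2.4563 → 2.456 bits.

2.456 bits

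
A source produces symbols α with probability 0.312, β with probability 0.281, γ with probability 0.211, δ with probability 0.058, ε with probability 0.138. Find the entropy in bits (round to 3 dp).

H = −Σ pᵢ log₂ pᵢ.
−0.312·log₂(0.312) = 0.5243
−0.281·log₂(0.281) = 0.5146
−0.211·log₂(0.211) = 0.4736
−0.058·log₂(0.058) = 0.2383
−0.138·log₂(0.138) = 0.3943
Sum ≈ 2.1451 → 2.145 bits.

2.145 bits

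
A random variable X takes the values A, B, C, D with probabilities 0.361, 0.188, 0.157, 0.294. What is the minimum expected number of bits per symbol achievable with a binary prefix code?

Repeatedly combine the two least-probable nodes; the expected code length is the sum of the merged weights.
merge 157/1000 + 47/250 → 69/200
merge 147/500 + 69/200 → 639/1000
merge 361/1000 + 639/1000 → 1
L = 69/200 + 639/1000 + 1 = 248/125 = 1.984 bits/symbol.

1.984 bits/symbol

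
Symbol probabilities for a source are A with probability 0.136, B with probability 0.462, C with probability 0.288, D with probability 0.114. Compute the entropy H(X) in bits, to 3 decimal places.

H = −Σ pᵢ log₂ pᵢ.
−0.136·log₂(0.136) = 0.3915
−0.462·log₂(0.462) = 0.5147
−0.288·log₂(0.288) = 0.5172
−0.114·log₂(0.114) = 0.3571
Sum ≈ 1.7805 → 1.780 bits.

1.780 bits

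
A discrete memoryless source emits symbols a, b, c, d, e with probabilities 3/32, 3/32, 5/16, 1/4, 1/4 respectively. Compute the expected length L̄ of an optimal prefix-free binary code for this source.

Repeatedly combine the two least-probable nodes; the expected code length is the sum of the merged weights.
merge 3/32 + 3/32 → 3/16
merge 3/16 + 1/4 → 7/16
merge 1/4 + 5/16 → 9/16
merge 7/16 + 9/16 → 1
L = 3/16 + 7/16 + 9/16 + 1 = 35/16 = 2.1875 bits/symbol.

2.1875 bits/symbol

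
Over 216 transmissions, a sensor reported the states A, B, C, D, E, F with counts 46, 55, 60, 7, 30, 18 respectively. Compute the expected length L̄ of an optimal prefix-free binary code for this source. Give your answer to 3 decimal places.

Probabilities are the counts divided by 216.
Repeatedly combine the two least-probable nodes; the expected code length is the sum of the merged weights.
merge 7/216 + 1/12 → 25/216
merge 25/216 + 5/36 → 55/216
merge 23/108 + 55/216 → 101/216
merge 55/216 + 5/18 → 115/216
merge 101/216 + 115/216 → 1
L = 25/216 + 55/216 + 101/216 + 115/216 + 1 = 64/27 ≈ 2.370 bits/symbol.

2.370 bits/symbol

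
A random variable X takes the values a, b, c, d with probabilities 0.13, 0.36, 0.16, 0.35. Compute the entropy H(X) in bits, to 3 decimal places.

1.866 bits

H = −Σ pᵢ log₂ pᵢ.
−0.13·log₂(0.13) = 0.3826
−0.36·log₂(0.36) = 0.5306
−0.16·log₂(0.16) = 0.4230
−0.35·log₂(0.35) = 0.5301
Sum ≈ 1.8664 → 1.866 bits.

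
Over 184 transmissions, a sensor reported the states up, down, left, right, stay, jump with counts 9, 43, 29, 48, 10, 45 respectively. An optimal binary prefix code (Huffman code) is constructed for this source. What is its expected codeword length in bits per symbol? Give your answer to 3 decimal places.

Probabilities are the counts divided by 184.
Repeatedly combine the two least-probable nodes; the expected code length is the sum of the merged weights.
merge 9/184 + 5/92 → 19/184
merge 19/184 + 29/184 → 6/23
merge 43/184 + 45/184 → 11/23
merge 6/23 + 6/23 → 12/23
merge 11/23 + 12/23 → 1
L = 19/184 + 6/23 + 11/23 + 12/23 + 1 = 435/184 ≈ 2.364 bits/symbol.

2.364 bits/symbol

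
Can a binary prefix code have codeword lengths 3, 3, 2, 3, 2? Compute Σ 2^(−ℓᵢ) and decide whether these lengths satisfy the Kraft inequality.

With common denominator 2^3 = 8: Σ 2^(−ℓᵢ) = 1/8 + 1/8 + 2/8 + 1/8 + 2/8 = 7/8 = 0.875.
Kraft's inequality requires Σ ≤ 1; here Σ = 0.875 ≤ 1, so such a prefix code exists.

0.875; yes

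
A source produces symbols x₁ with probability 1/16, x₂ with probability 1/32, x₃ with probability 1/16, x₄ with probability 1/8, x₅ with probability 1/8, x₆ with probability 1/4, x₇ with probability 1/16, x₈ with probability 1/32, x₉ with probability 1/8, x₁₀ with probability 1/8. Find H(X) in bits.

3.0625 bits

Each probability is a power of 1/2, so log₂(1/p) is an integer.
H = Σ p·log₂(1/p) = 1/16·4 + 1/32·5 + 1/16·4 + 1/8·3 + 1/8·3 + 1/4·2 + 1/16·4 + 1/32·5 + 1/8·3 + 1/8·3 = 3.0625 bits.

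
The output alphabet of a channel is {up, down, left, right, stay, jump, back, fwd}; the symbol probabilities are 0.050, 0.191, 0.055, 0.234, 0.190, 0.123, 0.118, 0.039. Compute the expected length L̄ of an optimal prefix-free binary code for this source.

Repeatedly combine the two least-probable nodes; the expected code length is the sum of the merged weights.
merge 39/1000 + 1/20 → 89/1000
merge 11/200 + 89/1000 → 18/125
merge 59/500 + 123/1000 → 241/1000
merge 18/125 + 19/100 → 167/500
merge 191/1000 + 117/500 → 17/40
merge 241/1000 + 167/500 → 23/40
merge 17/40 + 23/40 → 1
L = 89/1000 + 18/125 + 241/1000 + 167/500 + 17/40 + 23/40 + 1 = 351/125 = 2.808 bits/symbol.

2.808 bits/symbol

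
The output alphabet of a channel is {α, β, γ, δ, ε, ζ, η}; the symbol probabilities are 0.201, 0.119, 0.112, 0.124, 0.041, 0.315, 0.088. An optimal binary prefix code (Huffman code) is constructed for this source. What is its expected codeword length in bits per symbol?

Repeatedly combine the two least-probable nodes; the expected code length is the sum of the merged weights.
merge 41/1000 + 11/125 → 129/1000
merge 14/125 + 119/1000 → 231/1000
merge 31/250 + 129/1000 → 253/1000
merge 201/1000 + 231/1000 → 54/125
merge 253/1000 + 63/200 → 71/125
merge 54/125 + 71/125 → 1
L = 129/1000 + 231/1000 + 253/1000 + 54/125 + 71/125 + 1 = 2613/1000 = 2.613 bits/symbol.

2.613 bits/symbol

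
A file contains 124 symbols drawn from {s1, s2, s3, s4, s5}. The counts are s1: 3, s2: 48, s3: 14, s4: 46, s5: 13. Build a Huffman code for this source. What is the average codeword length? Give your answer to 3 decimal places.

1.984 bits/symbol

Probabilities are the counts divided by 124.
Repeatedly combine the two least-probable nodes; the expected code length is the sum of the merged weights.
merge 3/124 + 13/124 → 4/31
merge 7/62 + 4/31 → 15/62
merge 15/62 + 23/62 → 19/31
merge 12/31 + 19/31 → 1
L = 4/31 + 15/62 + 19/31 + 1 = 123/62 ≈ 1.984 bits/symbol.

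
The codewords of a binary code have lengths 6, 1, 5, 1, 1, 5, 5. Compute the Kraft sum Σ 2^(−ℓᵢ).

With common denominator 2^6 = 64: Σ 2^(−ℓᵢ) = 1/64 + 32/64 + 2/64 + 32/64 + 32/64 + 2/64 + 2/64 = 103/64 = 1.609375.

1.609375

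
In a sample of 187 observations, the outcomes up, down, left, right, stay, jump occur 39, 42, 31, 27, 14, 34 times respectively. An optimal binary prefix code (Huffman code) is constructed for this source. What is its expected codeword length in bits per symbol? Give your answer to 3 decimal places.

Probabilities are the counts divided by 187.
Repeatedly combine the two least-probable nodes; the expected code length is the sum of the merged weights.
merge 14/187 + 27/187 → 41/187
merge 31/187 + 2/11 → 65/187
merge 39/187 + 41/187 → 80/187
merge 42/187 + 65/187 → 107/187
merge 80/187 + 107/187 → 1
L = 41/187 + 65/187 + 80/187 + 107/187 + 1 = 480/187 ≈ 2.567 bits/symbol.

2.567 bits/symbol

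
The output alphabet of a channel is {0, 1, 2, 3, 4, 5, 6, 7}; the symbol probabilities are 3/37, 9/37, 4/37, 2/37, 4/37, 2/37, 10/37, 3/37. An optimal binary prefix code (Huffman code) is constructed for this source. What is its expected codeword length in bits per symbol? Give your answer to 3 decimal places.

2.757 bits/symbol

Repeatedly combine the two least-probable nodes; the expected code length is the sum of the merged weights.
merge 2/37 + 2/37 → 4/37
merge 3/37 + 3/37 → 6/37
merge 4/37 + 4/37 → 8/37
merge 4/37 + 6/37 → 10/37
merge 8/37 + 9/37 → 17/37
merge 10/37 + 10/37 → 20/37
merge 17/37 + 20/37 → 1
L = 4/37 + 6/37 + 8/37 + 10/37 + 17/37 + 20/37 + 1 = 102/37 ≈ 2.757 bits/symbol.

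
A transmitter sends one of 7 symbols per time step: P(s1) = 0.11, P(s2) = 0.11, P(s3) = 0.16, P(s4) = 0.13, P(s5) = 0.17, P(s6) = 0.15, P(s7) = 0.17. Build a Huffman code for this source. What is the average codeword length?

Repeatedly combine the two least-probable nodes; the expected code length is the sum of the merged weights.
merge 11/100 + 11/100 → 11/50
merge 13/100 + 3/20 → 7/25
merge 4/25 + 17/100 → 33/100
merge 17/100 + 11/50 → 39/100
merge 7/25 + 33/100 → 61/100
merge 39/100 + 61/100 → 1
L = 11/50 + 7/25 + 33/100 + 39/100 + 61/100 + 1 = 283/100 = 2.83 bits/symbol.

2.83 bits/symbol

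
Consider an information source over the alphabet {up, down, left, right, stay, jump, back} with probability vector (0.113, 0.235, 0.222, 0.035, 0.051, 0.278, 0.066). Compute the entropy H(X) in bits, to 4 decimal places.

H = −Σ pᵢ log₂ pᵢ.
−0.113·log₂(0.113) = 0.3555
−0.235·log₂(0.235) = 0.4910
−0.222·log₂(0.222) = 0.4820
−0.035·log₂(0.035) = 0.1693
−0.051·log₂(0.051) = 0.2190
−0.278·log₂(0.278) = 0.5134
−0.066·log₂(0.066) = 0.2588
Sum ≈ 2.4889 → 2.4889 bits.

2.4889 bits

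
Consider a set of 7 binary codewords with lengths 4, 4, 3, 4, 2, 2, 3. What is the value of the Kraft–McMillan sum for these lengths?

0.9375

With common denominator 2^4 = 16: Σ 2^(−ℓᵢ) = 1/16 + 1/16 + 2/16 + 1/16 + 4/16 + 4/16 + 2/16 = 15/16 = 0.9375.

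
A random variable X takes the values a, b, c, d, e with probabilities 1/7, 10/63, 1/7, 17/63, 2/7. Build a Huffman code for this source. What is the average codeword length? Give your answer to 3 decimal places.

Repeatedly combine the two least-probable nodes; the expected code length is the sum of the merged weights.
merge 1/7 + 1/7 → 2/7
merge 10/63 + 17/63 → 3/7
merge 2/7 + 2/7 → 4/7
merge 3/7 + 4/7 → 1
L = 2/7 + 3/7 + 4/7 + 1 = 16/7 ≈ 2.286 bits/symbol.

2.286 bits/symbol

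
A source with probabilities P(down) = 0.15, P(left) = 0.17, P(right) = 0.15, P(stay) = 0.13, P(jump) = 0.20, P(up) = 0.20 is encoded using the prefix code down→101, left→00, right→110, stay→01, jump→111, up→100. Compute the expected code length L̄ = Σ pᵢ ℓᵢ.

2.7 bits/symbol

L̄ = Σ pᵢ·ℓᵢ = 0.15·3 + 0.17·2 + 0.15·3 + 0.13·2 + 0.20·3 + 0.20·3 = 2.7 bits/symbol.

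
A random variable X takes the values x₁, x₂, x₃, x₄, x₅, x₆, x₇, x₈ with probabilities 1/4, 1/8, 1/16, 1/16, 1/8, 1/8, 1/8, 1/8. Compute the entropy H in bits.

Each probability is a power of 1/2, so log₂(1/p) is an integer.
H = Σ p·log₂(1/p) = 1/4·2 + 1/8·3 + 1/16·4 + 1/16·4 + 1/8·3 + 1/8·3 + 1/8·3 + 1/8·3 = 2.875 bits.

2.875 bits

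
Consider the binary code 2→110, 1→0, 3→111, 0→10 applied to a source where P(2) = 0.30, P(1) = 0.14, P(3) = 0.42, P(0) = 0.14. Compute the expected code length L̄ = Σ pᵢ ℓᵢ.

2.58 bits/symbol

L̄ = Σ pᵢ·ℓᵢ = 0.30·3 + 0.14·1 + 0.42·3 + 0.14·2 = 2.58 bits/symbol.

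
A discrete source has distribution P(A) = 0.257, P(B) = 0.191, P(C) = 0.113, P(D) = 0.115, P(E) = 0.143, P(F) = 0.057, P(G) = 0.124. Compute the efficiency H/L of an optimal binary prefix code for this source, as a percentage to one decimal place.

98.6%

Entropy H = −Σ p log₂ p ≈ 2.6845 bits.
Huffman merges: 57/1000+113/1000→17/100; 23/200+31/250→239/1000; 143/1000+17/100→313/1000; 191/1000+239/1000→43/100; 257/1000+313/1000→57/100; 43/100+57/100→1. L = 1361/500 ≈ 2.7220.
Efficiency = H/L = 2.6845/2.7220 = 98.6%.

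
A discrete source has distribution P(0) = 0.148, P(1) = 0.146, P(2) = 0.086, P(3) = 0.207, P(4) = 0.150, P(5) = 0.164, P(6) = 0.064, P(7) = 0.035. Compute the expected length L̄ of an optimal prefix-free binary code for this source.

2.892 bits/symbol

Repeatedly combine the two least-probable nodes; the expected code length is the sum of the merged weights.
merge 7/200 + 8/125 → 99/1000
merge 43/500 + 99/1000 → 37/200
merge 73/500 + 37/250 → 147/500
merge 3/20 + 41/250 → 157/500
merge 37/200 + 207/1000 → 49/125
merge 147/500 + 157/500 → 76/125
merge 49/125 + 76/125 → 1
L = 99/1000 + 37/200 + 147/500 + 157/500 + 49/125 + 76/125 + 1 = 723/250 = 2.892 bits/symbol.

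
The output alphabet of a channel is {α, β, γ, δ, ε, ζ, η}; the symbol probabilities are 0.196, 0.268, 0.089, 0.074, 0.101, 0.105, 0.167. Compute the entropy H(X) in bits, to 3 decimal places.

2.665 bits

H = −Σ pᵢ log₂ pᵢ.
−0.196·log₂(0.196) = 0.4608
−0.268·log₂(0.268) = 0.5091
−0.089·log₂(0.089) = 0.3106
−0.074·log₂(0.074) = 0.2780
−0.101·log₂(0.101) = 0.3341
−0.105·log₂(0.105) = 0.3414
−0.167·log₂(0.167) = 0.4312
Sum ≈ 2.6652 → 2.665 bits.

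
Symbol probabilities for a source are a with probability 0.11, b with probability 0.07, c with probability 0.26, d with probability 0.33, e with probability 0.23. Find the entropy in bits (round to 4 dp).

2.1396 bits

H = −Σ pᵢ log₂ pᵢ.
−0.11·log₂(0.11) = 0.3503
−0.07·log₂(0.07) = 0.2686
−0.26·log₂(0.26) = 0.5053
−0.33·log₂(0.33) = 0.5278
−0.23·log₂(0.23) = 0.4877
Sum ≈ 2.1396 → 2.1396 bits.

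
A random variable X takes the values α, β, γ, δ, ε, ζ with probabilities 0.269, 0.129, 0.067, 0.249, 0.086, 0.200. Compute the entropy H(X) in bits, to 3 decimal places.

2.420 bits

H = −Σ pᵢ log₂ pᵢ.
−0.269·log₂(0.269) = 0.5096
−0.129·log₂(0.129) = 0.3811
−0.067·log₂(0.067) = 0.2613
−0.249·log₂(0.249) = 0.4994
−0.086·log₂(0.086) = 0.3044
−0.200·log₂(0.200) = 0.4644
Sum ≈ 2.4202 → 2.420 bits.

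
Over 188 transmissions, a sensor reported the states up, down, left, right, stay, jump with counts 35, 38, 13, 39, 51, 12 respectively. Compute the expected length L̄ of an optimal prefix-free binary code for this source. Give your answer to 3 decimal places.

2.452 bits/symbol

Probabilities are the counts divided by 188.
Repeatedly combine the two least-probable nodes; the expected code length is the sum of the merged weights.
merge 3/47 + 13/188 → 25/188
merge 25/188 + 35/188 → 15/47
merge 19/94 + 39/188 → 77/188
merge 51/188 + 15/47 → 111/188
merge 77/188 + 111/188 → 1
L = 25/188 + 15/47 + 77/188 + 111/188 + 1 = 461/188 ≈ 2.452 bits/symbol.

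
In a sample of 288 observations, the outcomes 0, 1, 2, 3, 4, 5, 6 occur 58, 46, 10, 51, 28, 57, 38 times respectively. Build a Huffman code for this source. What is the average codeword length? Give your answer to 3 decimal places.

2.733 bits/symbol

Probabilities are the counts divided by 288.
Repeatedly combine the two least-probable nodes; the expected code length is the sum of the merged weights.
merge 5/144 + 7/72 → 19/144
merge 19/144 + 19/144 → 19/72
merge 23/144 + 17/96 → 97/288
merge 19/96 + 29/144 → 115/288
merge 19/72 + 97/288 → 173/288
merge 115/288 + 173/288 → 1
L = 19/144 + 19/72 + 97/288 + 115/288 + 173/288 + 1 = 787/288 ≈ 2.733 bits/symbol.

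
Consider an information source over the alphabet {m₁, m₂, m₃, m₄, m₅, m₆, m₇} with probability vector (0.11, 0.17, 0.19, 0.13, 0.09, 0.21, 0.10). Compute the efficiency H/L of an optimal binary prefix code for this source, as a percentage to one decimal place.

Entropy H = −Σ p log₂ p ≈ 2.7404 bits.
Huffman merges: 9/100+1/10→19/100; 11/100+13/100→6/25; 17/100+19/100→9/25; 19/100+21/100→2/5; 6/25+9/25→3/5; 2/5+3/5→1. L = 279/100 ≈ 2.7900.
Efficiency = H/L = 2.7404/2.7900 = 98.2%.

98.2%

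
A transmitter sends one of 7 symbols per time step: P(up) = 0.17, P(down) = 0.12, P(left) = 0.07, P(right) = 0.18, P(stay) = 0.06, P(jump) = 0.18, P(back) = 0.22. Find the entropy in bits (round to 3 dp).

2.685 bits

H = −Σ pᵢ log₂ pᵢ.
−0.17·log₂(0.17) = 0.4346
−0.12·log₂(0.12) = 0.3671
−0.07·log₂(0.07) = 0.2686
−0.18·log₂(0.18) = 0.4453
−0.06·log₂(0.06) = 0.2435
−0.18·log₂(0.18) = 0.4453
−0.22·log₂(0.22) = 0.4806
Sum ≈ 2.6849 → 2.685 bits.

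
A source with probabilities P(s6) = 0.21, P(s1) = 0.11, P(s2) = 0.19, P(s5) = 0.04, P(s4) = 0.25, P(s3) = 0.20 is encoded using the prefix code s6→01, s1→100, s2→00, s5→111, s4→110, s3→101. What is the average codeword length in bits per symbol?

L̄ = Σ pᵢ·ℓᵢ = 0.21·2 + 0.11·3 + 0.19·2 + 0.04·3 + 0.25·3 + 0.20·3 = 2.6 bits/symbol.

2.6 bits/symbol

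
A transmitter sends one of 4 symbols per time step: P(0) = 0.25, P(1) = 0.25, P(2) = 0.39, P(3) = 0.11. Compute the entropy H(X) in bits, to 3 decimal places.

H = −Σ pᵢ log₂ pᵢ.
−0.25·log₂(0.25) = 0.5000
−0.25·log₂(0.25) = 0.5000
−0.39·log₂(0.39) = 0.5298
−0.11·log₂(0.11) = 0.3503
Sum ≈ 1.8801 → 1.880 bits.

1.880 bits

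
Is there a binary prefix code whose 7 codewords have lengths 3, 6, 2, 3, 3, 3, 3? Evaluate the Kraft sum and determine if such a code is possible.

0.890625; yes

With common denominator 2^6 = 64: Σ 2^(−ℓᵢ) = 8/64 + 1/64 + 16/64 + 8/64 + 8/64 + 8/64 + 8/64 = 57/64 = 0.890625.
Kraft's inequality requires Σ ≤ 1; here Σ = 0.890625 ≤ 1, so such a prefix code exists.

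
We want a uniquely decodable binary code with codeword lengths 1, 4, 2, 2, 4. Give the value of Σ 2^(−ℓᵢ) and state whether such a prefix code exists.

1.125; no

With common denominator 2^4 = 16: Σ 2^(−ℓᵢ) = 8/16 + 1/16 + 4/16 + 4/16 + 1/16 = 18/16 = 1.125.
Kraft's inequality requires Σ ≤ 1; here Σ = 1.125 > 1, so no such prefix code exists.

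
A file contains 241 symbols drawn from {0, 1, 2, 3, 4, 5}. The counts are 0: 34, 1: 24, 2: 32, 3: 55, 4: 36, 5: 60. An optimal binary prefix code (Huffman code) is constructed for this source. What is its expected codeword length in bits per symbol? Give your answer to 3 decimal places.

2.523 bits/symbol

Probabilities are the counts divided by 241.
Repeatedly combine the two least-probable nodes; the expected code length is the sum of the merged weights.
merge 24/241 + 32/241 → 56/241
merge 34/241 + 36/241 → 70/241
merge 55/241 + 56/241 → 111/241
merge 60/241 + 70/241 → 130/241
merge 111/241 + 130/241 → 1
L = 56/241 + 70/241 + 111/241 + 130/241 + 1 = 608/241 ≈ 2.523 bits/symbol.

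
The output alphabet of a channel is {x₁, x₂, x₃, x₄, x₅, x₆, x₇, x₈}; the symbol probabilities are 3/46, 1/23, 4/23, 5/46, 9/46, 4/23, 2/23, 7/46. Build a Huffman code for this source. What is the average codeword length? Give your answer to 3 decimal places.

Repeatedly combine the two least-probable nodes; the expected code length is the sum of the merged weights.
merge 1/23 + 3/46 → 5/46
merge 2/23 + 5/46 → 9/46
merge 5/46 + 7/46 → 6/23
merge 4/23 + 4/23 → 8/23
merge 9/46 + 9/46 → 9/23
merge 6/23 + 8/23 → 14/23
merge 9/23 + 14/23 → 1
L = 5/46 + 9/46 + 6/23 + 8/23 + 9/23 + 14/23 + 1 = 67/23 ≈ 2.913 bits/symbol.

2.913 bits/symbol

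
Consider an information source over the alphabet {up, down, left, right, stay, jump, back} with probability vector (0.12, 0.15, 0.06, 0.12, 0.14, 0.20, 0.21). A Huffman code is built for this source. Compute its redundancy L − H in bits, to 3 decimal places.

0.047 bits

Entropy H = −Σ p log₂ p ≈ 2.7225 bits.
Huffman merges: 3/50+3/25→9/50; 3/25+7/50→13/50; 3/20+9/50→33/100; 1/5+21/100→41/100; 13/50+33/100→59/100; 41/100+59/100→1. L = 277/100 ≈ 2.7700.
L − H = 2.7700 − 2.7225 = 0.047 bits.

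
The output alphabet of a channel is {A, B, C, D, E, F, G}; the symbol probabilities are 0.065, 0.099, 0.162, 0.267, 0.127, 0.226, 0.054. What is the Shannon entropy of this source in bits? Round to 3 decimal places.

H = −Σ pᵢ log₂ pᵢ.
−0.065·log₂(0.065) = 0.2563
−0.099·log₂(0.099) = 0.3303
−0.162·log₂(0.162) = 0.4254
−0.267·log₂(0.267) = 0.5087
−0.127·log₂(0.127) = 0.3781
−0.226·log₂(0.226) = 0.4849
−0.054·log₂(0.054) = 0.2274
Sum ≈ 2.6111 → 2.611 bits.

2.611 bits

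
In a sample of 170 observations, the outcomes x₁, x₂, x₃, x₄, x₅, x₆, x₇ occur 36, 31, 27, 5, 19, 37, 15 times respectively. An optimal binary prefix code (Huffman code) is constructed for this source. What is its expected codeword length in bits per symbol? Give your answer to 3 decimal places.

2.688 bits/symbol

Probabilities are the counts divided by 170.
Repeatedly combine the two least-probable nodes; the expected code length is the sum of the merged weights.
merge 1/34 + 3/34 → 2/17
merge 19/170 + 2/17 → 39/170
merge 27/170 + 31/170 → 29/85
merge 18/85 + 37/170 → 73/170
merge 39/170 + 29/85 → 97/170
merge 73/170 + 97/170 → 1
L = 2/17 + 39/170 + 29/85 + 73/170 + 97/170 + 1 = 457/170 ≈ 2.688 bits/symbol.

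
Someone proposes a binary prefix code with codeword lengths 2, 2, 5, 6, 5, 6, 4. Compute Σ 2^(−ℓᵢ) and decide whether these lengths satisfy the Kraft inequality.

0.65625; yes

With common denominator 2^6 = 64: Σ 2^(−ℓᵢ) = 16/64 + 16/64 + 2/64 + 1/64 + 2/64 + 1/64 + 4/64 = 42/64 = 0.65625.
Kraft's inequality requires Σ ≤ 1; here Σ = 0.65625 ≤ 1, so such a prefix code exists.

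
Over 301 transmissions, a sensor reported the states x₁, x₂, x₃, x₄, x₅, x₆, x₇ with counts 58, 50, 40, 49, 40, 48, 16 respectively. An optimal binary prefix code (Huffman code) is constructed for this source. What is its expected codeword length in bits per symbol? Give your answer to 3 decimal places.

2.807 bits/symbol

Probabilities are the counts divided by 301.
Repeatedly combine the two least-probable nodes; the expected code length is the sum of the merged weights.
merge 16/301 + 40/301 → 8/43
merge 40/301 + 48/301 → 88/301
merge 7/43 + 50/301 → 99/301
merge 8/43 + 58/301 → 114/301
merge 88/301 + 99/301 → 187/301
merge 114/301 + 187/301 → 1
L = 8/43 + 88/301 + 99/301 + 114/301 + 187/301 + 1 = 845/301 ≈ 2.807 bits/symbol.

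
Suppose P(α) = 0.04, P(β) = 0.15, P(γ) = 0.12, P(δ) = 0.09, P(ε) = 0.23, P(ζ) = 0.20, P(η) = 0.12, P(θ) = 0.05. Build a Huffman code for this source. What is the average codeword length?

2.84 bits/symbol

Repeatedly combine the two least-probable nodes; the expected code length is the sum of the merged weights.
merge 1/25 + 1/20 → 9/100
merge 9/100 + 9/100 → 9/50
merge 3/25 + 3/25 → 6/25
merge 3/20 + 9/50 → 33/100
merge 1/5 + 23/100 → 43/100
merge 6/25 + 33/100 → 57/100
merge 43/100 + 57/100 → 1
L = 9/100 + 9/50 + 6/25 + 33/100 + 43/100 + 57/100 + 1 = 71/25 = 2.84 bits/symbol.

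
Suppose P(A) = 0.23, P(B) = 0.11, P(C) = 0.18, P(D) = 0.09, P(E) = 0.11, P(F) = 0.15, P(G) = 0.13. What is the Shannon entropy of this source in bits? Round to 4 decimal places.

H = −Σ pᵢ log₂ pᵢ.
−0.23·log₂(0.23) = 0.4877
−0.11·log₂(0.11) = 0.3503
−0.18·log₂(0.18) = 0.4453
−0.09·log₂(0.09) = 0.3127
−0.11·log₂(0.11) = 0.3503
−0.15·log₂(0.15) = 0.4105
−0.13·log₂(0.13) = 0.3826
Sum ≈ 2.7394 → 2.7394 bits.

2.7394 bits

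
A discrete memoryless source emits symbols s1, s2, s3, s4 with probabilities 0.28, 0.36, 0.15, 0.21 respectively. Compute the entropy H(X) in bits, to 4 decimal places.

H = −Σ pᵢ log₂ pᵢ.
−0.28·log₂(0.28) = 0.5142
−0.36·log₂(0.36) = 0.5306
−0.15·log₂(0.15) = 0.4105
−0.21·log₂(0.21) = 0.4728
Sum ≈ 1.9282 → 1.9282 bits.

1.9282 bits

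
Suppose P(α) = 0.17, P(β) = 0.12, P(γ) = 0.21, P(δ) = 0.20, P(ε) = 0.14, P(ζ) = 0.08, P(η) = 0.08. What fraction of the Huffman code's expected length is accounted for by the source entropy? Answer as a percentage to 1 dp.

Entropy H = −Σ p log₂ p ≈ 2.7190 bits.
Huffman merges: 2/25+2/25→4/25; 3/25+7/50→13/50; 4/25+17/100→33/100; 1/5+21/100→41/100; 13/50+33/100→59/100; 41/100+59/100→1. L = 11/4 ≈ 2.7500.
Efficiency = H/L = 2.7190/2.7500 = 98.9%.

98.9%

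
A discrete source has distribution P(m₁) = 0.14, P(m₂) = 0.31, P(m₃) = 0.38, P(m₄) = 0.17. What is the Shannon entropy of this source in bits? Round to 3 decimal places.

H = −Σ pᵢ log₂ pᵢ.
−0.14·log₂(0.14) = 0.3971
−0.31·log₂(0.31) = 0.5238
−0.38·log₂(0.38) = 0.5305
−0.17·log₂(0.17) = 0.4346
Sum ≈ 1.8859 → 1.886 bits.

1.886 bits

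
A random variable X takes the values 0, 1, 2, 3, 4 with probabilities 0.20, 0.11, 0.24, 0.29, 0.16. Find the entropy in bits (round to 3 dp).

H = −Σ pᵢ log₂ pᵢ.
−0.20·log₂(0.20) = 0.4644
−0.11·log₂(0.11) = 0.3503
−0.24·log₂(0.24) = 0.4941
−0.29·log₂(0.29) = 0.5179
−0.16·log₂(0.16) = 0.4230
Sum ≈ 2.2497 → 2.250 bits.

2.250 bits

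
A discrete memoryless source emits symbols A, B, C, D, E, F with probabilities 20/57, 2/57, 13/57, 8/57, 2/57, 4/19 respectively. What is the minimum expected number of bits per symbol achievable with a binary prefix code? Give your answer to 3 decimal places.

2.281 bits/symbol

Repeatedly combine the two least-probable nodes; the expected code length is the sum of the merged weights.
merge 2/57 + 2/57 → 4/57
merge 4/57 + 8/57 → 4/19
merge 4/19 + 4/19 → 8/19
merge 13/57 + 20/57 → 11/19
merge 8/19 + 11/19 → 1
L = 4/57 + 4/19 + 8/19 + 11/19 + 1 = 130/57 ≈ 2.281 bits/symbol.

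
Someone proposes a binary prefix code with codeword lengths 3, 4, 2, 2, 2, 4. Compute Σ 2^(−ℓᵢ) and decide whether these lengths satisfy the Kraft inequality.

1; yes

With common denominator 2^4 = 16: Σ 2^(−ℓᵢ) = 2/16 + 1/16 + 4/16 + 4/16 + 4/16 + 1/16 = 16/16 = 1.
Kraft's inequality requires Σ ≤ 1; here Σ = 1 ≤ 1, so such a prefix code exists.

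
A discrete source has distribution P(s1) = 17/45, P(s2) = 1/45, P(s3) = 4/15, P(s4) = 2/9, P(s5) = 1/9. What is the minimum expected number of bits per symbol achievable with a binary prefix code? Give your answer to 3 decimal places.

Repeatedly combine the two least-probable nodes; the expected code length is the sum of the merged weights.
merge 1/45 + 1/9 → 2/15
merge 2/15 + 2/9 → 16/45
merge 4/15 + 16/45 → 28/45
merge 17/45 + 28/45 → 1
L = 2/15 + 16/45 + 28/45 + 1 = 19/9 ≈ 2.111 bits/symbol.

2.111 bits/symbol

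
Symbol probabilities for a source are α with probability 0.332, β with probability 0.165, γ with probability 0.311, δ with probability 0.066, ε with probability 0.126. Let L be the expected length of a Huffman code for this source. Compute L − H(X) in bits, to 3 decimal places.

0.076 bits

Entropy H = −Σ p log₂ p ≈ 2.1164 bits.
Huffman merges: 33/500+63/500→24/125; 33/200+24/125→357/1000; 311/1000+83/250→643/1000; 357/1000+643/1000→1. L = 274/125 ≈ 2.1920.
L − H = 2.1920 − 2.1164 = 0.076 bits.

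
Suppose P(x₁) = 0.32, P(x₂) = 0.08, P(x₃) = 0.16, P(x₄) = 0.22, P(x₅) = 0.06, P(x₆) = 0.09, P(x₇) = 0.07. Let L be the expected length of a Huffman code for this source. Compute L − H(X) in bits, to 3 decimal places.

0.044 bits

Entropy H = −Σ p log₂ p ≈ 2.5459 bits.
Huffman merges: 3/50+7/100→13/100; 2/25+9/100→17/100; 13/100+4/25→29/100; 17/100+11/50→39/100; 29/100+8/25→61/100; 39/100+61/100→1. L = 259/100 ≈ 2.5900.
L − H = 2.5900 − 2.5459 = 0.044 bits.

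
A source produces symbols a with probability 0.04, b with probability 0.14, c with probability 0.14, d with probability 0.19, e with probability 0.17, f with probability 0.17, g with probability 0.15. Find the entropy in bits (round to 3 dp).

H = −Σ pᵢ log₂ pᵢ.
−0.04·log₂(0.04) = 0.1858
−0.14·log₂(0.14) = 0.3971
−0.14·log₂(0.14) = 0.3971
−0.19·log₂(0.19) = 0.4552
−0.17·log₂(0.17) = 0.4346
−0.17·log₂(0.17) = 0.4346
−0.15·log₂(0.15) = 0.4105
Sum ≈ 2.7149 → 2.715 bits.

2.715 bits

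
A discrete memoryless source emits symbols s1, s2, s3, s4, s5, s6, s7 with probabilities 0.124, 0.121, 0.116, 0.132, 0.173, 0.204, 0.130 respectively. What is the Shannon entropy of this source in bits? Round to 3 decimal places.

H = −Σ pᵢ log₂ pᵢ.
−0.124·log₂(0.124) = 0.3734
−0.121·log₂(0.121) = 0.3687
−0.116·log₂(0.116) = 0.3605
−0.132·log₂(0.132) = 0.3856
−0.173·log₂(0.173) = 0.4379
−0.204·log₂(0.204) = 0.4678
−0.130·log₂(0.130) = 0.3826
Sum ≈ 2.7766 → 2.777 bits.

2.777 bits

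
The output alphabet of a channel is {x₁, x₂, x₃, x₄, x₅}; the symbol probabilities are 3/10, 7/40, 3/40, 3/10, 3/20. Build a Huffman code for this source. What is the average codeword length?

2.225 bits/symbol

Repeatedly combine the two least-probable nodes; the expected code length is the sum of the merged weights.
merge 3/40 + 3/20 → 9/40
merge 7/40 + 9/40 → 2/5
merge 3/10 + 3/10 → 3/5
merge 2/5 + 3/5 → 1
L = 9/40 + 2/5 + 3/5 + 1 = 89/40 = 2.225 bits/symbol.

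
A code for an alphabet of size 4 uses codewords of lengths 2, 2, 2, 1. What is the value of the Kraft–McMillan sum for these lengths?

With common denominator 2^2 = 4: Σ 2^(−ℓᵢ) = 1/4 + 1/4 + 1/4 + 2/4 = 5/4 = 1.25.

1.25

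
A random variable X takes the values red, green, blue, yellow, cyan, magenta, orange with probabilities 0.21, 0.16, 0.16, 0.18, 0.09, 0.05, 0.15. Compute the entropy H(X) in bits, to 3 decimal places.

2.703 bits

H = −Σ pᵢ log₂ pᵢ.
−0.21·log₂(0.21) = 0.4728
−0.16·log₂(0.16) = 0.4230
−0.16·log₂(0.16) = 0.4230
−0.18·log₂(0.18) = 0.4453
−0.09·log₂(0.09) = 0.3127
−0.05·log₂(0.05) = 0.2161
−0.15·log₂(0.15) = 0.4105
Sum ≈ 2.7035 → 2.703 bits.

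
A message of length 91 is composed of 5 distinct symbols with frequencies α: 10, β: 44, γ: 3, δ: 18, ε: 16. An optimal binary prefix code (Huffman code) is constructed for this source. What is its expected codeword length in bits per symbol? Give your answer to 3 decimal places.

1.978 bits/symbol

Probabilities are the counts divided by 91.
Repeatedly combine the two least-probable nodes; the expected code length is the sum of the merged weights.
merge 3/91 + 10/91 → 1/7
merge 1/7 + 16/91 → 29/91
merge 18/91 + 29/91 → 47/91
merge 44/91 + 47/91 → 1
L = 1/7 + 29/91 + 47/91 + 1 = 180/91 ≈ 1.978 bits/symbol.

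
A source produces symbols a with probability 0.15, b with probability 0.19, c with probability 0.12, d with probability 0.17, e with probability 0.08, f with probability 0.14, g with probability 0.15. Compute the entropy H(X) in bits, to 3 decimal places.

2.767 bits

H = −Σ pᵢ log₂ pᵢ.
−0.15·log₂(0.15) = 0.4105
−0.19·log₂(0.19) = 0.4552
−0.12·log₂(0.12) = 0.3671
−0.17·log₂(0.17) = 0.4346
−0.08·log₂(0.08) = 0.2915
−0.14·log₂(0.14) = 0.3971
−0.15·log₂(0.15) = 0.4105
Sum ≈ 2.7666 → 2.767 bits.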